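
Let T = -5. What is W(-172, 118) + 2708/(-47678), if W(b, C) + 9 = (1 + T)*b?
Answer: 16185327/23839 ≈ 678.94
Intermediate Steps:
W(b, C) = -9 - 4*b (W(b, C) = -9 + (1 - 5)*b = -9 - 4*b)
W(-172, 118) + 2708/(-47678) = (-9 - 4*(-172)) + 2708/(-47678) = (-9 + 688) + 2708*(-1/47678) = 679 - 1354/23839 = 16185327/23839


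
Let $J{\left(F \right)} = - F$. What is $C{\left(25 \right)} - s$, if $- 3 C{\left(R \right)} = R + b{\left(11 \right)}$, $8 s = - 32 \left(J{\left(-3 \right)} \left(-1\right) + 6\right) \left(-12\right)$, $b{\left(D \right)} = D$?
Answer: $-156$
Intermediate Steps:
$s = 144$ ($s = \frac{- 32 \left(\left(-1\right) \left(-3\right) \left(-1\right) + 6\right) \left(-12\right)}{8} = \frac{- 32 \left(3 \left(-1\right) + 6\right) \left(-12\right)}{8} = \frac{- 32 \left(-3 + 6\right) \left(-12\right)}{8} = \frac{\left(-32\right) 3 \left(-12\right)}{8} = \frac{\left(-96\right) \left(-12\right)}{8} = \frac{1}{8} \cdot 1152 = 144$)
$C{\left(R \right)} = - \frac{11}{3} - \frac{R}{3}$ ($C{\left(R \right)} = - \frac{R + 11}{3} = - \frac{11 + R}{3} = - \frac{11}{3} - \frac{R}{3}$)
$C{\left(25 \right)} - s = \left(- \frac{11}{3} - \frac{25}{3}\right) - 144 = -12 - 144 = -156$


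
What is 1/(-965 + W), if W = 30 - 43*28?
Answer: -1/2139 ≈ -0.00046751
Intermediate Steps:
W = -1174 (W = 30 - 1204 = -1174)
1/(-965 + W) = 1/(-965 - 1174) = 1/(-2139) = -1/2139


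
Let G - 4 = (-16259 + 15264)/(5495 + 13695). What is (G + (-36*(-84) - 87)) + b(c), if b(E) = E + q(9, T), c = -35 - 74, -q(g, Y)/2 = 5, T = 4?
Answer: 10830637/3838 ≈ 2821.9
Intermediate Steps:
q(g, Y) = -10 (q(g, Y) = -2*5 = -10)
c = -109
b(E) = -10 + E (b(E) = E - 10 = -10 + E)
G = 15153/3838 (G = 4 + (-16259 + 15264)/(5495 + 13695) = 4 - 995/19190 = 4 - 995*1/19190 = 4 - 199/3838 = 15153/3838 ≈ 3.9482)
(G + (-36*(-84) - 87)) + b(c) = (15153/3838 + (-36*(-84) - 87)) + (-10 - 109) = (15153/3838 + (3024 - 87)) - 119 = (15153/3838 + 2937) - 119 = 11287359/3838 - 119 = 10830637/3838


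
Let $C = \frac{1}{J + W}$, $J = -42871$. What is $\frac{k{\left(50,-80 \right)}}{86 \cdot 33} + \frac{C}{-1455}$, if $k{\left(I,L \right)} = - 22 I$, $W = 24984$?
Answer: $- \frac{144586569}{373033385} \approx -0.3876$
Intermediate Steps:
$C = - \frac{1}{17887}$ ($C = \frac{1}{-42871 + 24984} = \frac{1}{-17887} = - \frac{1}{17887} \approx -5.5907 \cdot 10^{-5}$)
$\frac{k{\left(50,-80 \right)}}{86 \cdot 33} + \frac{C}{-1455} = \frac{\left(-22\right) 50}{86 \cdot 33} - \frac{1}{17887 \left(-1455\right)} = - \frac{1100}{2838} - - \frac{1}{26025585} = \left(-1100\right) \frac{1}{2838} + \frac{1}{26025585} = - \frac{50}{129} + \frac{1}{26025585} = - \frac{144586569}{373033385}$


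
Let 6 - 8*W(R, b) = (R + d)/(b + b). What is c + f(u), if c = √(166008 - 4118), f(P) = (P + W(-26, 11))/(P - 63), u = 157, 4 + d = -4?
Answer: 13899/8272 + √161890 ≈ 404.04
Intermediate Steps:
d = -8 (d = -4 - 4 = -8)
W(R, b) = ¾ - (-8 + R)/(16*b) (W(R, b) = ¾ - (R - 8)/(8*(b + b)) = ¾ - (-8 + R)/(8*(2*b)) = ¾ - (-8 + R)*1/(2*b)/8 = ¾ - (-8 + R)/(16*b))
f(P) = (83/88 + P)/(-63 + P) (f(P) = (P + (1/16)*(8 - 1*(-26) + 12*11)/11)/(P - 63) = (P + (1/16)*(1/11)*(8 + 26 + 132))/(-63 + P) = (P + (1/16)*(1/11)*166)/(-63 + P) = (P + 83/88)/(-63 + P) = (83/88 + P)/(-63 + P))
c = √161890 ≈ 402.36
c + f(u) = √161890 + (83/88 + 157)/(-63 + 157) = √161890 + (13899/88)/94 = √161890 + (1/94)*(13899/88) = √161890 + 13899/8272 = 13899/8272 + √161890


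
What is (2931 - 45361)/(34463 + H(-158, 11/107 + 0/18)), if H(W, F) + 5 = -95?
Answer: -42430/34363 ≈ -1.2348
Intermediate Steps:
H(W, F) = -100 (H(W, F) = -5 - 95 = -100)
(2931 - 45361)/(34463 + H(-158, 11/107 + 0/18)) = (2931 - 45361)/(34463 - 100) = -42430/34363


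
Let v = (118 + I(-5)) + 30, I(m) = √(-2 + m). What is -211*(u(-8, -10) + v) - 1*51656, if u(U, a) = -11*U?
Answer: -101452 - 211*I*√7 ≈ -1.0145e+5 - 558.25*I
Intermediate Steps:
v = 148 + I*√7 (v = (118 + √(-2 - 5)) + 30 = (118 + √(-7)) + 30 = (118 + I*√7) + 30 = 148 + I*√7 ≈ 148.0 + 2.6458*I)
-211*(u(-8, -10) + v) - 1*51656 = -211*(-11*(-8) + (148 + I*√7)) - 1*51656 = -211*(88 + (148 + I*√7)) - 51656 = -211*(236 + I*√7) - 51656 = (-49796 - 211*I*√7) - 51656 = -101452 - 211*I*√7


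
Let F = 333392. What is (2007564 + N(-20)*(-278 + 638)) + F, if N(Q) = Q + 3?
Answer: 2334836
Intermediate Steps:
N(Q) = 3 + Q
(2007564 + N(-20)*(-278 + 638)) + F = (2007564 + (3 - 20)*(-278 + 638)) + 333392 = (2007564 - 17*360) + 333392 = (2007564 - 6120) + 333392 = 2001444 + 333392 = 2334836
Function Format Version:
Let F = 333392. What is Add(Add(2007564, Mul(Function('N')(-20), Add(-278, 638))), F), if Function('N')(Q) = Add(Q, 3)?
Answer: 2334836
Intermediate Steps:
Function('N')(Q) = Add(3, Q)
Add(Add(2007564, Mul(Function('N')(-20), Add(-278, 638))), F) = Add(Add(2007564, Mul(Add(3, -20), Add(-278, 638))), 333392) = Add(Add(2007564, Mul(-17, 360)), 333392) = Add(Add(2007564, -6120), 333392) = Add(2001444, 333392) = 2334836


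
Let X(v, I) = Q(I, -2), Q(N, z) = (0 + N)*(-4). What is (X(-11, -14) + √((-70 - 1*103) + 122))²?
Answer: (56 + I*√51)² ≈ 3085.0 + 799.84*I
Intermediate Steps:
Q(N, z) = -4*N (Q(N, z) = N*(-4) = -4*N)
X(v, I) = -4*I
(X(-11, -14) + √((-70 - 1*103) + 122))² = (-4*(-14) + √((-70 - 1*103) + 122))² = (56 + √((-70 - 103) + 122))² = (56 + √(-173 + 122))² = (56 + √(-51))² = (56 + I*√51)²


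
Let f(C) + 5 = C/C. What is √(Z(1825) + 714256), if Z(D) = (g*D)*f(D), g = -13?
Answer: 2*√202289 ≈ 899.53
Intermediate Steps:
f(C) = -4 (f(C) = -5 + C/C = -5 + 1 = -4)
Z(D) = 52*D (Z(D) = -13*D*(-4) = 52*D)
√(Z(1825) + 714256) = √(52*1825 + 714256) = √(94900 + 714256) = √809156 = 2*√202289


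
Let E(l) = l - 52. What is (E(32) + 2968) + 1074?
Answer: 4022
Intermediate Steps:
E(l) = -52 + l
(E(32) + 2968) + 1074 = ((-52 + 32) + 2968) + 1074 = (-20 + 2968) + 1074 = 2948 + 1074 = 4022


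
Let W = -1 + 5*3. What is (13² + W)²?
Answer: 33489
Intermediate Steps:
W = 14 (W = -1 + 15 = 14)
(13² + W)² = (13² + 14)² = (169 + 14)² = 183² = 33489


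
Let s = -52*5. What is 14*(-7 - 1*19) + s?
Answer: -624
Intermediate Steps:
s = -260
14*(-7 - 1*19) + s = 14*(-7 - 1*19) - 260 = 14*(-7 - 19) - 260 = 14*(-26) - 260 = -364 - 260 = -624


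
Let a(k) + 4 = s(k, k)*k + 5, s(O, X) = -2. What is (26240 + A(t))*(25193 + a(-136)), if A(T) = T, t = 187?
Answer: 672989982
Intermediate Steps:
a(k) = 1 - 2*k (a(k) = -4 + (-2*k + 5) = -4 + (5 - 2*k) = 1 - 2*k)
(26240 + A(t))*(25193 + a(-136)) = (26240 + 187)*(25193 + (1 - 2*(-136))) = 26427*(25193 + (1 + 272)) = 26427*(25193 + 273) = 26427*25466 = 672989982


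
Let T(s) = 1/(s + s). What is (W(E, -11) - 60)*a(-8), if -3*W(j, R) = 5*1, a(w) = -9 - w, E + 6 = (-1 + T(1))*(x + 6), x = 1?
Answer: 185/3 ≈ 61.667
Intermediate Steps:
T(s) = 1/(2*s)
E = -19/2 (E = -6 + (-1 + (½)/1)*(1 + 6) = -6 + (-1 + (½)*1)*7 = -6 + (-1 + ½)*7 = -6 - ½*7 = -6 - 7/2 = -19/2 ≈ -9.5000)
W(j, R) = -5/3
(W(E, -11) - 60)*a(-8) = (-5/3 - 60)*(-9 - 1*(-8)) = -185*(-9 + 8)/3 = -185/3*(-1) = 185/3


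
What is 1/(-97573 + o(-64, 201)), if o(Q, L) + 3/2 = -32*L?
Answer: -2/208013 ≈ -9.6148e-6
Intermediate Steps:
o(Q, L) = -3/2 - 32*L
1/(-97573 + o(-64, 201)) = 1/(-97573 + (-3/2 - 32*201)) = 1/(-97573 + (-3/2 - 6432)) = 1/(-97573 - 12867/2) = 1/(-208013/2) = -2/208013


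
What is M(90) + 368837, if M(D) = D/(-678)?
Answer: 41678566/113 ≈ 3.6884e+5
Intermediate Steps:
M(D) = -D/678 (M(D) = D*(-1/678) = -D/678)
M(90) + 368837 = -1/678*90 + 368837 = -15/113 + 368837 = 41678566/113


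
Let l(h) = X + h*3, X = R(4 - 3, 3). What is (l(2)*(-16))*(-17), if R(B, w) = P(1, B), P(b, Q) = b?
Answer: 1904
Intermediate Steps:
R(B, w) = 1
X = 1
l(h) = 1 + 3*h (l(h) = 1 + h*3 = 1 + 3*h)
(l(2)*(-16))*(-17) = ((1 + 3*2)*(-16))*(-17) = ((1 + 6)*(-16))*(-17) = (7*(-16))*(-17) = -112*(-17) = 1904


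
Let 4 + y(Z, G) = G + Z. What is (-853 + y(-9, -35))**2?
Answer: 811801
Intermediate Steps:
y(Z, G) = -4 + G + Z (y(Z, G) = -4 + (G + Z) = -4 + G + Z)
(-853 + y(-9, -35))**2 = (-853 + (-4 - 35 - 9))**2 = (-853 - 48)**2 = (-901)**2 = 811801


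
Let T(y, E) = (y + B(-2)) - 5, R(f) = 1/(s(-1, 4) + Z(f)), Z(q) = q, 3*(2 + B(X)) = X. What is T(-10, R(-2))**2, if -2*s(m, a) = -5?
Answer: 2809/9 ≈ 312.11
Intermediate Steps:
s(m, a) = 5/2 (s(m, a) = -1/2*(-5) = 5/2)
B(X) = -2 + X/3
R(f) = 1/(5/2 + f)
T(y, E) = -23/3 + y (T(y, E) = (y + (-2 + (1/3)*(-2))) - 5 = (y + (-2 - 2/3)) - 5 = (y - 8/3) - 5 = (-8/3 + y) - 5 = -23/3 + y)
T(-10, R(-2))**2 = (-23/3 - 10)**2 = (-53/3)**2 = 2809/9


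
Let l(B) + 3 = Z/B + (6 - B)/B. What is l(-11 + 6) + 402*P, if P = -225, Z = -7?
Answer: -452269/5 ≈ -90454.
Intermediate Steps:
l(B) = -3 - 7/B + (6 - B)/B (l(B) = -3 + (-7/B + (6 - B)/B) = -3 - 7/B + (6 - B)/B)
l(-11 + 6) + 402*P = (-4 - 1/(-11 + 6)) + 402*(-225) = (-4 - 1/(-5)) - 90450 = (-4 - 1*(-⅕)) - 90450 = (-4 + ⅕) - 90450 = -19/5 - 90450 = -452269/5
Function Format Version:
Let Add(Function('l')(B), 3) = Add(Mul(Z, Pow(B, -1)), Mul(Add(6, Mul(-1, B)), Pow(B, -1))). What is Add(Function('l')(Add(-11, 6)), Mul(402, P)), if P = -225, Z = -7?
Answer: Rational(-452269, 5) ≈ -90454.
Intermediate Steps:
Function('l')(B) = Add(-3, Mul(-7, Pow(B, -1)), Mul(Pow(B, -1), Add(6, Mul(-1, B)))) (Function('l')(B) = Add(-3, Add(Mul(-7, Pow(B, -1)), Mul(Add(6, Mul(-1, B)), Pow(B, -1)))) = Add(-3, Add(Mul(-7, Pow(B, -1)), Mul(Pow(B, -1), Add(6, Mul(-1, B))))) = Add(-3, Mul(-7, Pow(B, -1)), Mul(Pow(B, -1), Add(6, Mul(-1, B)))))
Add(Function('l')(Add(-11, 6)), Mul(402, P)) = Add(Add(-4, Mul(-1, Pow(Add(-11, 6), -1))), Mul(402, -225)) = Add(Add(-4, Mul(-1, Pow(-5, -1))), -90450) = Add(Add(-4, Mul(-1, Rational(-1, 5))), -90450) = Add(Add(-4, Rational(1, 5)), -90450) = Add(Rational(-19, 5), -90450) = Rational(-452269, 5)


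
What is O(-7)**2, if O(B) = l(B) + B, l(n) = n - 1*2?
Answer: 256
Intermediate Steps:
l(n) = -2 + n (l(n) = n - 2 = -2 + n)
O(B) = -2 + 2*B (O(B) = (-2 + B) + B = -2 + 2*B)
O(-7)**2 = (-2 + 2*(-7))**2 = (-2 - 14)**2 = (-16)**2 = 256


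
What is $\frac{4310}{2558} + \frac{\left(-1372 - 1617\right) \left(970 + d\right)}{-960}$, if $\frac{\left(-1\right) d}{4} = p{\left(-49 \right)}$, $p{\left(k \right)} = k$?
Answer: $\frac{2229803173}{613920} \approx 3632.1$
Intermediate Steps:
$d = 196$ ($d = \left(-4\right) \left(-49\right) = 196$)
$\frac{4310}{2558} + \frac{\left(-1372 - 1617\right) \left(970 + d\right)}{-960} = \frac{4310}{2558} + \frac{\left(-1372 - 1617\right) \left(970 + 196\right)}{-960} = 4310 \cdot \frac{1}{2558} + \left(-2989\right) 1166 \left(- \frac{1}{960}\right) = \frac{2155}{1279} - - \frac{1742587}{480} = \frac{2155}{1279} + \frac{1742587}{480} = \frac{2229803173}{613920}$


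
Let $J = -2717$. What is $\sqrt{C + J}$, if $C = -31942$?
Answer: $3 i \sqrt{3851} \approx 186.17 i$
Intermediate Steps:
$\sqrt{C + J} = \sqrt{-31942 - 2717} = \sqrt{-34659} = 3 i \sqrt{3851}$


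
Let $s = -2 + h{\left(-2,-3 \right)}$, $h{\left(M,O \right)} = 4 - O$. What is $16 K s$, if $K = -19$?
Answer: $-1520$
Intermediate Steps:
$s = 5$ ($s = -2 + \left(4 - -3\right) = -2 + \left(4 + 3\right) = -2 + 7 = 5$)
$16 K s = 16 \left(-19\right) 5 = \left(-304\right) 5 = -1520$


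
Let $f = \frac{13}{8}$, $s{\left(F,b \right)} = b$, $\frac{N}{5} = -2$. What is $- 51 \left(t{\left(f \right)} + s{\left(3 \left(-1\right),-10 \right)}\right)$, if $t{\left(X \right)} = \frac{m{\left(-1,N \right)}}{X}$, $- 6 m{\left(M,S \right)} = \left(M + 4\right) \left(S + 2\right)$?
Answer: $\frac{4998}{13} \approx 384.46$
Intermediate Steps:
$N = -10$ ($N = 5 \left(-2\right) = -10$)
$m{\left(M,S \right)} = - \frac{\left(2 + S\right) \left(4 + M\right)}{6}$ ($m{\left(M,S \right)} = - \frac{\left(M + 4\right) \left(S + 2\right)}{6} = - \frac{\left(4 + M\right) \left(2 + S\right)}{6} = - \frac{\left(2 + S\right) \left(4 + M\right)}{6}$)
$f = \frac{13}{8}$ ($f = 13 \cdot \frac{1}{8} = \frac{13}{8} \approx 1.625$)
$t{\left(X \right)} = \frac{4}{X}$ ($t{\left(X \right)} = \frac{- \frac{4}{3} - - \frac{20}{3} - - \frac{1}{3} - \left(- \frac{1}{6}\right) \left(-10\right)}{X} = \frac{- \frac{4}{3} + \frac{20}{3} + \frac{1}{3} - \frac{5}{3}}{X} = \frac{4}{X}$)
$- 51 \left(t{\left(f \right)} + s{\left(3 \left(-1\right),-10 \right)}\right) = - 51 \left(\frac{4}{\frac{13}{8}} - 10\right) = - 51 \left(4 \cdot \frac{8}{13} - 10\right) = - 51 \left(\frac{32}{13} - 10\right) = \left(-51\right) \left(- \frac{98}{13}\right) = \frac{4998}{13}$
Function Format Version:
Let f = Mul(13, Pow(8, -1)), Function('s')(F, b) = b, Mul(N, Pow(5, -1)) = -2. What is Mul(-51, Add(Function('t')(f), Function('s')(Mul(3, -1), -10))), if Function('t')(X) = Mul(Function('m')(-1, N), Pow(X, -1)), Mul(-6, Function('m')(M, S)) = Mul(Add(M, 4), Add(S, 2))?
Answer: Rational(4998, 13) ≈ 384.46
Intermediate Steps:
N = -10 (N = Mul(5, -2) = -10)
Function('m')(M, S) = Mul(Rational(-1, 6), Add(2, S), Add(4, M)) (Function('m')(M, S) = Mul(Rational(-1, 6), Mul(Add(M, 4), Add(S, 2))) = Mul(Rational(-1, 6), Mul(Add(4, M), Add(2, S))) = Mul(Rational(-1, 6), Mul(Add(2, S), Add(4, M))) = Mul(Rational(-1, 6), Add(2, S), Add(4, M)))
f = Rational(13, 8) (f = Mul(13, Rational(1, 8)) = Rational(13, 8) ≈ 1.6250)
Function('t')(X) = Mul(4, Pow(X, -1)) (Function('t')(X) = Mul(Add(Rational(-4, 3), Mul(Rational(-2, 3), -10), Mul(Rational(-1, 3), -1), Mul(Rational(-1, 6), -1, -10)), Pow(X, -1)) = Mul(Add(Rational(-4, 3), Rational(20, 3), Rational(1, 3), Rational(-5, 3)), Pow(X, -1)) = Mul(4, Pow(X, -1)))
Mul(-51, Add(Function('t')(f), Function('s')(Mul(3, -1), -10))) = Mul(-51, Add(Mul(4, Pow(Rational(13, 8), -1)), -10)) = Mul(-51, Add(Mul(4, Rational(8, 13)), -10)) = Mul(-51, Add(Rational(32, 13), -10)) = Mul(-51, Rational(-98, 13)) = Rational(4998, 13)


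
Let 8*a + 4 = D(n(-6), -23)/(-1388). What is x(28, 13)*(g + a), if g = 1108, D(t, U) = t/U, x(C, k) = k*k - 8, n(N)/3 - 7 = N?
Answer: 1979926501/11104 ≈ 1.7831e+5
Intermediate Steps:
n(N) = 21 + 3*N
x(C, k) = -8 + k² (x(C, k) = k² - 8 = -8 + k²)
a = -127693/255392 (a = -½ + (((21 + 3*(-6))/(-23))/(-1388))/8 = -½ + (((21 - 18)*(-1/23))*(-1/1388))/8 = -½ + ((3*(-1/23))*(-1/1388))/8 = -½ + (-3/23*(-1/1388))/8 = -½ + (⅛)*(3/31924) = -½ + 3/255392 = -127693/255392 ≈ -0.49999)
x(28, 13)*(g + a) = (-8 + 13²)*(1108 - 127693/255392) = (-8 + 169)*(282846643/255392) = 161*(282846643/255392) = 1979926501/11104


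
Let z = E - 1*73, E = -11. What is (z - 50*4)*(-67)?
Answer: 19028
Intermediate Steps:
z = -84 (z = -11 - 1*73 = -11 - 73 = -84)
(z - 50*4)*(-67) = (-84 - 50*4)*(-67) = (-84 - 200)*(-67) = -284*(-67) = 19028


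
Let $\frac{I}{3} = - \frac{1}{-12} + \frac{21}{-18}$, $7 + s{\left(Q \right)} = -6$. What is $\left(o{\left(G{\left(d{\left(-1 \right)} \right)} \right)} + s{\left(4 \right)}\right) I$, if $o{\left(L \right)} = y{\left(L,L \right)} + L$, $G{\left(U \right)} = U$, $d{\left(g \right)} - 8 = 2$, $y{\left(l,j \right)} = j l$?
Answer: $- \frac{1261}{4} \approx -315.25$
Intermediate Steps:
$s{\left(Q \right)} = -13$ ($s{\left(Q \right)} = -7 - 6 = -13$)
$d{\left(g \right)} = 10$ ($d{\left(g \right)} = 8 + 2 = 10$)
$I = - \frac{13}{4}$ ($I = 3 \left(- \frac{1}{-12} + \frac{21}{-18}\right) = 3 \left(\left(-1\right) \left(- \frac{1}{12}\right) + 21 \left(- \frac{1}{18}\right)\right) = 3 \left(\frac{1}{12} - \frac{7}{6}\right) = 3 \left(- \frac{13}{12}\right) = - \frac{13}{4} \approx -3.25$)
$o{\left(L \right)} = L + L^{2}$ ($o{\left(L \right)} = L L + L = L^{2} + L = L + L^{2}$)
$\left(o{\left(G{\left(d{\left(-1 \right)} \right)} \right)} + s{\left(4 \right)}\right) I = \left(10 \left(1 + 10\right) - 13\right) \left(- \frac{13}{4}\right) = \left(10 \cdot 11 - 13\right) \left(- \frac{13}{4}\right) = \left(110 - 13\right) \left(- \frac{13}{4}\right) = 97 \left(- \frac{13}{4}\right) = - \frac{1261}{4}$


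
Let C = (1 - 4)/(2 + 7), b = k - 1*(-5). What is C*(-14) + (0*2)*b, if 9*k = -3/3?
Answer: 14/3 ≈ 4.6667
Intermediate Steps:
k = -⅑ (k = (-3/3)/9 = (-3*⅓)/9 = (⅑)*(-1) = -⅑ ≈ -0.11111)
b = 44/9 (b = -⅑ - 1*(-5) = -⅑ + 5 = 44/9 ≈ 4.8889)
C = -⅓ (C = -3/9 = -3*⅑ = -⅓ ≈ -0.33333)
C*(-14) + (0*2)*b = -⅓*(-14) + (0*2)*(44/9) = 14/3 + 0*(44/9) = 14/3 + 0 = 14/3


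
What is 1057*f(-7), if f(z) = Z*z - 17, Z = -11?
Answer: 63420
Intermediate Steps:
f(z) = -17 - 11*z (f(z) = -11*z - 17 = -17 - 11*z)
1057*f(-7) = 1057*(-17 - 11*(-7)) = 1057*(-17 + 77) = 1057*60 = 63420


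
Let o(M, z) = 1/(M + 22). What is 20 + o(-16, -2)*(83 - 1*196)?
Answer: 7/6 ≈ 1.1667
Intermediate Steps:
o(M, z) = 1/(22 + M)
20 + o(-16, -2)*(83 - 1*196) = 20 + (83 - 1*196)/(22 - 16) = 20 + (83 - 196)/6 = 20 + (⅙)*(-113) = 20 - 113/6 = 7/6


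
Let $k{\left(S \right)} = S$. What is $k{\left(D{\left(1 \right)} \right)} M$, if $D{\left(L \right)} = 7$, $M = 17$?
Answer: $119$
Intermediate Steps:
$k{\left(D{\left(1 \right)} \right)} M = 7 \cdot 17 = 119$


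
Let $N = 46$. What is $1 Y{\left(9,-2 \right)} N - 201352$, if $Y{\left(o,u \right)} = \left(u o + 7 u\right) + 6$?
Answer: $-202548$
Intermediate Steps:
$Y{\left(o,u \right)} = 6 + 7 u + o u$ ($Y{\left(o,u \right)} = \left(o u + 7 u\right) + 6 = \left(7 u + o u\right) + 6 = 6 + 7 u + o u$)
$1 Y{\left(9,-2 \right)} N - 201352 = 1 \left(6 + 7 \left(-2\right) + 9 \left(-2\right)\right) 46 - 201352 = 1 \left(6 - 14 - 18\right) 46 - 201352 = 1 \left(-26\right) 46 - 201352 = \left(-26\right) 46 - 201352 = -1196 - 201352 = -202548$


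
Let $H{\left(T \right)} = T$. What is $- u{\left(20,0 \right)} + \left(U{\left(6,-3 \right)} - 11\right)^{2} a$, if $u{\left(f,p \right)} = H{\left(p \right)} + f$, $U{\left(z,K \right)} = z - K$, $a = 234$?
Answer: $916$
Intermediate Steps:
$u{\left(f,p \right)} = f + p$ ($u{\left(f,p \right)} = p + f = f + p$)
$- u{\left(20,0 \right)} + \left(U{\left(6,-3 \right)} - 11\right)^{2} a = - (20 + 0) + \left(\left(6 - -3\right) - 11\right)^{2} \cdot 234 = \left(-1\right) 20 + \left(\left(6 + 3\right) - 11\right)^{2} \cdot 234 = -20 + \left(9 - 11\right)^{2} \cdot 234 = -20 + \left(-2\right)^{2} \cdot 234 = -20 + 4 \cdot 234 = -20 + 936 = 916$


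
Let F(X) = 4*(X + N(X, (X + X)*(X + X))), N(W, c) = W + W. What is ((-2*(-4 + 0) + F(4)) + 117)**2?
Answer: 29929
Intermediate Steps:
N(W, c) = 2*W
F(X) = 12*X (F(X) = 4*(X + 2*X) = 4*(3*X) = 12*X)
((-2*(-4 + 0) + F(4)) + 117)**2 = ((-2*(-4 + 0) + 12*4) + 117)**2 = ((-2*(-4) + 48) + 117)**2 = ((8 + 48) + 117)**2 = (56 + 117)**2 = 173**2 = 29929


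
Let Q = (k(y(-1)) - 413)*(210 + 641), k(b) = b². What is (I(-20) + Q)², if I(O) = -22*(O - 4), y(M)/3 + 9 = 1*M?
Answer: 172195951225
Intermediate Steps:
y(M) = -27 + 3*M (y(M) = -27 + 3*(1*M) = -27 + 3*M)
I(O) = 88 - 22*O (I(O) = -22*(-4 + O) = 88 - 22*O)
Q = 414437 (Q = ((-27 + 3*(-1))² - 413)*(210 + 641) = ((-27 - 3)² - 413)*851 = ((-30)² - 413)*851 = (900 - 413)*851 = 487*851 = 414437)
(I(-20) + Q)² = ((88 - 22*(-20)) + 414437)² = ((88 + 440) + 414437)² = (528 + 414437)² = 414965² = 172195951225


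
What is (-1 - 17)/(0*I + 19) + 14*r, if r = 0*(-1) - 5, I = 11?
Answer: -1348/19 ≈ -70.947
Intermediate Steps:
r = -5 (r = 0 - 5 = -5)
(-1 - 17)/(0*I + 19) + 14*r = (-1 - 17)/(0*11 + 19) + 14*(-5) = -18/(0 + 19) - 70 = -18/19 - 70 = -1348/19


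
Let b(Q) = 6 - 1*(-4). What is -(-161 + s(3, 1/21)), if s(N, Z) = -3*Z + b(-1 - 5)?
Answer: 1058/7 ≈ 151.14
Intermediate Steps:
b(Q) = 10 (b(Q) = 6 + 4 = 10)
s(N, Z) = 10 - 3*Z (s(N, Z) = -3*Z + 10 = 10 - 3*Z)
-(-161 + s(3, 1/21)) = -(-161 + (10 - 3/21)) = -(-161 + (10 - 3*1/21)) = -(-161 + (10 - ⅐)) = -(-161 + 69/7) = -1*(-1058/7) = 1058/7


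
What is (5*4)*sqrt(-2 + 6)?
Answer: 40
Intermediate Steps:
(5*4)*sqrt(-2 + 6) = 20*sqrt(4) = 20*2 = 40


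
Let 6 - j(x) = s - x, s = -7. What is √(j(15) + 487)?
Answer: √515 ≈ 22.694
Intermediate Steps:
j(x) = 13 + x (j(x) = 6 - (-7 - x) = 6 + (7 + x) = 13 + x)
√(j(15) + 487) = √((13 + 15) + 487) = √(28 + 487) = √515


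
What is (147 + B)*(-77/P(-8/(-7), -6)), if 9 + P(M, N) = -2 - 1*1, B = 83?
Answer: 8855/6 ≈ 1475.8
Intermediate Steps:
P(M, N) = -12 (P(M, N) = -9 + (-2 - 1*1) = -9 + (-2 - 1) = -9 - 3 = -12)
(147 + B)*(-77/P(-8/(-7), -6)) = (147 + 83)*(-77/(-12)) = 230*(-77*(-1/12)) = 230*(77/12) = 8855/6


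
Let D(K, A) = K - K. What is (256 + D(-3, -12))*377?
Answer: 96512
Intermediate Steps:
D(K, A) = 0
(256 + D(-3, -12))*377 = (256 + 0)*377 = 256*377 = 96512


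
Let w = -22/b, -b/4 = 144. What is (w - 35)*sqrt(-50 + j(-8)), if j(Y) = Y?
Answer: -10069*I*sqrt(58)/288 ≈ -266.26*I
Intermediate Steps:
b = -576 (b = -4*144 = -576)
w = 11/288 (w = -22/(-576) = -22*(-1/576) = 11/288 ≈ 0.038194)
(w - 35)*sqrt(-50 + j(-8)) = (11/288 - 35)*sqrt(-50 - 8) = -10069*I*sqrt(58)/288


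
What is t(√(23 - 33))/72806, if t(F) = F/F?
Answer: 1/72806 ≈ 1.3735e-5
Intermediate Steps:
t(F) = 1
t(√(23 - 33))/72806 = 1/72806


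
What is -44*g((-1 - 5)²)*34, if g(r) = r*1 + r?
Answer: -107712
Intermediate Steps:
g(r) = 2*r (g(r) = r + r = 2*r)
-44*g((-1 - 5)²)*34 = -88*(-1 - 5)²*34 = -88*(-6)²*34 = -88*36*34 = -44*72*34 = -3168*34 = -107712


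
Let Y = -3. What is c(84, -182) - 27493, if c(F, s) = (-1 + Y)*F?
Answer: -27829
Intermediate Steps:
c(F, s) = -4*F (c(F, s) = (-1 - 3)*F = -4*F)
c(84, -182) - 27493 = -4*84 - 27493 = -336 - 27493 = -27829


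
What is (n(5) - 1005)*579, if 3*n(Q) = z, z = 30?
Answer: -576105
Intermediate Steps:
n(Q) = 10 (n(Q) = (1/3)*30 = 10)
(n(5) - 1005)*579 = (10 - 1005)*579 = -995*579 = -576105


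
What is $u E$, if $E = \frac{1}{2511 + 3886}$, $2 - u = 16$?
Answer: $- \frac{14}{6397} \approx -0.0021885$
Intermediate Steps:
$u = -14$ ($u = 2 - 16 = -14$)
$E = \frac{1}{6397} \approx 0.00015632$
$u E = \left(-14\right) \frac{1}{6397} = - \frac{14}{6397}$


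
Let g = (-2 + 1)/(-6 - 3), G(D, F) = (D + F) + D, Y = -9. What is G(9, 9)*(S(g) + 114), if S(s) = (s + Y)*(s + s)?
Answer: 9074/3 ≈ 3024.7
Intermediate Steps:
G(D, F) = F + 2*D
g = ⅑ (g = -1/(-9) = -1*(-⅑) = ⅑ ≈ 0.11111)
S(s) = 2*s*(-9 + s) (S(s) = (s - 9)*(s + s) = (-9 + s)*(2*s) = 2*s*(-9 + s))
G(9, 9)*(S(g) + 114) = (9 + 2*9)*(2*(⅑)*(-9 + ⅑) + 114) = (9 + 18)*(2*(⅑)*(-80/9) + 114) = 27*(-160/81 + 114) = 27*(9074/81) = 9074/3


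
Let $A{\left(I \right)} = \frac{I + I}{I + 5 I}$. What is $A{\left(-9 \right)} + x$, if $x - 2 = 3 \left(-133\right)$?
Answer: $- \frac{1190}{3} \approx -396.67$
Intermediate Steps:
$A{\left(I \right)} = \frac{1}{3}$ ($A{\left(I \right)} = \frac{2 I}{6 I} = 2 I \frac{1}{6 I} = \frac{1}{3}$)
$x = -397$ ($x = 2 + 3 \left(-133\right) = 2 - 399 = -397$)
$A{\left(-9 \right)} + x = \frac{1}{3} - 397 = - \frac{1190}{3}$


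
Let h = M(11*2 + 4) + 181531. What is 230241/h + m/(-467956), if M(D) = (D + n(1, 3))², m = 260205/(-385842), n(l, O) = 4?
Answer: 13857229961481929/10979736156764104 ≈ 1.2621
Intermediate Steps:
m = -86735/128614 (m = 260205*(-1/385842) = -86735/128614 ≈ -0.67438)
M(D) = (4 + D)² (M(D) = (D + 4)² = (4 + D)²)
h = 182431 (h = (4 + (11*2 + 4))² + 181531 = (4 + (22 + 4))² + 181531 = (4 + 26)² + 181531 = 30² + 181531 = 900 + 181531 = 182431)
230241/h + m/(-467956) = 230241/182431 - 86735/128614/(-467956) = 230241*(1/182431) - 86735/128614*(-1/467956) = 230241/182431 + 86735/60185692984 = 13857229961481929/10979736156764104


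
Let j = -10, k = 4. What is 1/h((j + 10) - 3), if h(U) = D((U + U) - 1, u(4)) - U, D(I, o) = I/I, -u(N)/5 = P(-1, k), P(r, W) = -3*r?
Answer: ¼ ≈ 0.25000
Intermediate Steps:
u(N) = -15 (u(N) = -(-15)*(-1) = -5*3 = -15)
D(I, o) = 1
h(U) = 1 - U
1/h((j + 10) - 3) = 1/(1 - ((-10 + 10) - 3)) = 1/(1 - (0 - 3)) = 1/(1 - 1*(-3)) = 1/(1 + 3) = 1/4 = ¼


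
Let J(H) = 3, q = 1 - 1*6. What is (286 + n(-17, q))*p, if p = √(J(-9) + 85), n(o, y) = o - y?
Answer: 548*√22 ≈ 2570.3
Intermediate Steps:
q = -5 (q = 1 - 6 = -5)
p = 2*√22 (p = √(3 + 85) = √88 = 2*√22 ≈ 9.3808)
(286 + n(-17, q))*p = (286 + (-17 - 1*(-5)))*(2*√22) = (286 + (-17 + 5))*(2*√22) = (286 - 12)*(2*√22) = 274*(2*√22) = 548*√22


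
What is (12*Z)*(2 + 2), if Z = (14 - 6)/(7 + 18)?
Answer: 384/25 ≈ 15.360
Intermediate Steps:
Z = 8/25 ≈ 0.32000
(12*Z)*(2 + 2) = (12*(8/25))*(2 + 2) = (96/25)*4 = 384/25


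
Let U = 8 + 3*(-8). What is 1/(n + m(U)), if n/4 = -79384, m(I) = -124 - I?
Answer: -1/317644 ≈ -3.1482e-6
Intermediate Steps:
U = -16 (U = 8 - 24 = -16)
n = -317536 (n = 4*(-79384) = -317536)
1/(n + m(U)) = 1/(-317536 + (-124 - 1*(-16))) = 1/(-317536 + (-124 + 16)) = 1/(-317536 - 108) = 1/(-317644) = -1/317644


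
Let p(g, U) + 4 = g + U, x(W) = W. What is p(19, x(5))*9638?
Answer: 192760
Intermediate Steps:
p(g, U) = -4 + U + g (p(g, U) = -4 + (g + U) = -4 + (U + g) = -4 + U + g)
p(19, x(5))*9638 = (-4 + 5 + 19)*9638 = 20*9638 = 192760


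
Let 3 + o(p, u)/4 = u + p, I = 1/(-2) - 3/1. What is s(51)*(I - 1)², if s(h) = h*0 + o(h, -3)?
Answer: 3645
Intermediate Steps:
I = -7/2 (I = 1*(-½) - 3*1 = -½ - 3 = -7/2 ≈ -3.5000)
o(p, u) = -12 + 4*p + 4*u (o(p, u) = -12 + 4*(u + p) = -12 + 4*(p + u) = -12 + (4*p + 4*u) = -12 + 4*p + 4*u)
s(h) = -24 + 4*h (s(h) = h*0 + (-12 + 4*h + 4*(-3)) = 0 + (-12 + 4*h - 12) = 0 + (-24 + 4*h) = -24 + 4*h)
s(51)*(I - 1)² = (-24 + 4*51)*(-7/2 - 1)² = (-24 + 204)*(-9/2)² = 180*(81/4) = 3645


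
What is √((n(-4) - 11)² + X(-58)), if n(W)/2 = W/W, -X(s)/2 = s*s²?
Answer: √390305 ≈ 624.74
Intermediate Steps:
X(s) = -2*s³ (X(s) = -2*s*s² = -2*s³)
n(W) = 2 (n(W) = 2*(W/W) = 2*1 = 2)
√((n(-4) - 11)² + X(-58)) = √((2 - 11)² - 2*(-58)³) = √((-9)² - 2*(-195112)) = √(81 + 390224) = √390305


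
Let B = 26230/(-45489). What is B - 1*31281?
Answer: -1422967639/45489 ≈ -31282.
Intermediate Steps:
B = -26230/45489 (B = 26230*(-1/45489) = -26230/45489 ≈ -0.57662)
B - 1*31281 = -26230/45489 - 1*31281 = -26230/45489 - 31281 = -1422967639/45489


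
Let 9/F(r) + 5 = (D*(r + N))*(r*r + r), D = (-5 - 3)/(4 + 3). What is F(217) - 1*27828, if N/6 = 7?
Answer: -129887941359/4667527 ≈ -27828.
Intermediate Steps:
N = 42 (N = 6*7 = 42)
D = -8/7 ≈ -1.1429
F(r) = 9/(-5 + (-48 - 8*r/7)*(r + r²)) (F(r) = 9/(-5 + (-8*(r + 42)/7)*(r*r + r)) = 9/(-5 + (-8*(42 + r)/7)*(r² + r)) = 9/(-5 + (-48 - 8*r/7)*(r + r²)))
F(217) - 1*27828 = -63/(35 + 8*217³ + 336*217 + 344*217²) - 1*27828 = -63/(35 + 8*10218313 + 72912 + 344*47089) - 27828 = -63/(35 + 81746504 + 72912 + 16198616) - 27828 = -63/98018067 - 27828 = -63*1/98018067 - 27828 = -3/4667527 - 27828 = -129887941359/4667527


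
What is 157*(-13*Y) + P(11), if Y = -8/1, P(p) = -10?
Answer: 16318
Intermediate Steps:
Y = -8 (Y = -8*1 = -8)
157*(-13*Y) + P(11) = 157*(-13*(-8)) - 10 = 157*104 - 10 = 16328 - 10 = 16318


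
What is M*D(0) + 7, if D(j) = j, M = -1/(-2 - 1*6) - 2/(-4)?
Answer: 7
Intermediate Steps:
M = 5/8 (M = -1/(-2 - 6) - 2*(-¼) = -1/(-8) + ½ = -1*(-⅛) + ½ = ⅛ + ½ = 5/8 ≈ 0.62500)
M*D(0) + 7 = (5/8)*0 + 7 = 0 + 7 = 7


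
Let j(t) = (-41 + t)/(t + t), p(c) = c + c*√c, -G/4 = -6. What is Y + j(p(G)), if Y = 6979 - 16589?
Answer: -10608847/1104 - 41*√6/552 ≈ -9609.6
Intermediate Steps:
G = 24 (G = -4*(-6) = 24)
p(c) = c + c^(3/2)
Y = -9610
j(t) = (-41 + t)/(2*t) (j(t) = (-41 + t)/((2*t)) = (-41 + t)*(1/(2*t)) = (-41 + t)/(2*t))
Y + j(p(G)) = -9610 + (-41 + (24 + 24^(3/2)))/(2*(24 + 24^(3/2))) = -9610 + (-41 + (24 + 48*√6))/(2*(24 + 48*√6)) = -9610 + (-17 + 48*√6)/(2*(24 + 48*√6))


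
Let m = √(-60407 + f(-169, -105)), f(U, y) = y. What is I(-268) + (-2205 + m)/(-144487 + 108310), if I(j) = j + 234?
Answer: -409271/12059 - 4*I*√3782/36177 ≈ -33.939 - 0.0067997*I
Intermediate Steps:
I(j) = 234 + j
m = 4*I*√3782 (m = √(-60407 - 105) = √(-60512) = 4*I*√3782 ≈ 245.99*I)
I(-268) + (-2205 + m)/(-144487 + 108310) = (234 - 268) + (-2205 + 4*I*√3782)/(-144487 + 108310) = -34 + (-2205 + 4*I*√3782)/(-36177) = -34 + (-2205 + 4*I*√3782)*(-1/36177) = -34 + (735/12059 - 4*I*√3782/36177) = -409271/12059 - 4*I*√3782/36177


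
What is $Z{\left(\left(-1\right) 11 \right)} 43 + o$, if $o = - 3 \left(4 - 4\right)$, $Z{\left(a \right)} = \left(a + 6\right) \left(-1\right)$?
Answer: $215$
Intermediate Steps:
$Z{\left(a \right)} = -6 - a$ ($Z{\left(a \right)} = \left(6 + a\right) \left(-1\right) = -6 - a$)
$o = 0$ ($o = \left(-3\right) 0 = 0$)
$Z{\left(\left(-1\right) 11 \right)} 43 + o = \left(-6 - \left(-1\right) 11\right) 43 + 0 = \left(-6 - -11\right) 43 + 0 = \left(-6 + 11\right) 43 + 0 = 5 \cdot 43 + 0 = 215 + 0 = 215$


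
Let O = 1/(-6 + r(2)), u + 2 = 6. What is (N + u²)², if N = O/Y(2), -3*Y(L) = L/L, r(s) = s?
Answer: 4489/16 ≈ 280.56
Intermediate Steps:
Y(L) = -⅓ (Y(L) = -L/(3*L) = -⅓*1 = -⅓)
u = 4 (u = -2 + 6 = 4)
O = -¼ (O = 1/(-6 + 2) = 1/(-4) = -¼ ≈ -0.25000)
N = ¾ (N = -1/(4*(-⅓)) = -¼*(-3) = ¾ ≈ 0.75000)
(N + u²)² = (¾ + 4²)² = (¾ + 16)² = (67/4)² = 4489/16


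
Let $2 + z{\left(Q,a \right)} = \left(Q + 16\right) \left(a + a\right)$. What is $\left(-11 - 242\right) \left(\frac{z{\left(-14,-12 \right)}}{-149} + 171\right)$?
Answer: $- \frac{6458837}{149} \approx -43348.0$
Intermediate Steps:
$z{\left(Q,a \right)} = -2 + 2 a \left(16 + Q\right)$ ($z{\left(Q,a \right)} = -2 + \left(Q + 16\right) \left(a + a\right) = -2 + \left(16 + Q\right) 2 a = -2 + 2 a \left(16 + Q\right)$)
$\left(-11 - 242\right) \left(\frac{z{\left(-14,-12 \right)}}{-149} + 171\right) = \left(-11 - 242\right) \left(\frac{-2 + 32 \left(-12\right) + 2 \left(-14\right) \left(-12\right)}{-149} + 171\right) = - 253 \left(\left(-2 - 384 + 336\right) \left(- \frac{1}{149}\right) + 171\right) = - 253 \left(\left(-50\right) \left(- \frac{1}{149}\right) + 171\right) = - 253 \left(\frac{50}{149} + 171\right) = \left(-253\right) \frac{25529}{149} = - \frac{6458837}{149}$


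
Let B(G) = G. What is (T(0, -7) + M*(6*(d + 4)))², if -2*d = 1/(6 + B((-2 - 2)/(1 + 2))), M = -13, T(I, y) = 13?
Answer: 16556761/196 ≈ 84473.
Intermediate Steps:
d = -3/28 (d = -1/(2*(6 + (-2 - 2)/(1 + 2))) = -1/(2*(6 - 4/3)) = -1/(2*14/3) = -½*3/14 = -3/28 ≈ -0.10714)
(T(0, -7) + M*(6*(d + 4)))² = (13 - 78*(-3/28 + 4))² = (13 - 78*109/28)² = (13 - 13*327/14)² = (13 - 4251/14)² = (-4069/14)² = 16556761/196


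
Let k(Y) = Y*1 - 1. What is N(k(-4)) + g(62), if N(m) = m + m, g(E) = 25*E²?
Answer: 96090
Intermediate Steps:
k(Y) = -1 + Y (k(Y) = Y - 1 = -1 + Y)
N(m) = 2*m
N(k(-4)) + g(62) = 2*(-1 - 4) + 25*62² = 2*(-5) + 25*3844 = -10 + 96100 = 96090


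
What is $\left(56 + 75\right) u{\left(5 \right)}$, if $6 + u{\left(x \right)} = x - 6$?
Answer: $-917$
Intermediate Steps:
$u{\left(x \right)} = -12 + x$ ($u{\left(x \right)} = -6 + \left(x - 6\right) = -6 + \left(-6 + x\right) = -12 + x$)
$\left(56 + 75\right) u{\left(5 \right)} = \left(56 + 75\right) \left(-12 + 5\right) = 131 \left(-7\right) = -917$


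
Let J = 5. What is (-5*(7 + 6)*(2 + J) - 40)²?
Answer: 245025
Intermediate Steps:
(-5*(7 + 6)*(2 + J) - 40)² = (-5*(7 + 6)*(2 + 5) - 40)² = (-65*7 - 40)² = (-5*91 - 40)² = (-455 - 40)² = (-495)² = 245025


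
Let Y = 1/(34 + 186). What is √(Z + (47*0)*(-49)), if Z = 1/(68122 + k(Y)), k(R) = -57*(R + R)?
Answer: √824269930/7493363 ≈ 0.0038314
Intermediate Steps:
Y = 1/220 ≈ 0.0045455
k(R) = -114*R
Z = 110/7493363 (Z = 1/(68122 - 114*1/220) = 1/(68122 - 57/110) = 1/(7493363/110) = 110/7493363 ≈ 1.4680e-5)
√(Z + (47*0)*(-49)) = √(110/7493363 + (47*0)*(-49)) = √(110/7493363 + 0*(-49)) = √(110/7493363 + 0) = √(110/7493363) = √824269930/7493363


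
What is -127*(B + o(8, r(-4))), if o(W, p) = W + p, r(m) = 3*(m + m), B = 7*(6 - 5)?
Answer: 1143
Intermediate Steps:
B = 7 (B = 7*1 = 7)
r(m) = 6*m (r(m) = 3*(2*m) = 6*m)
-127*(B + o(8, r(-4))) = -127*(7 + (8 + 6*(-4))) = -127*(7 + (8 - 24)) = -127*(7 - 16) = -127*(-9) = 1143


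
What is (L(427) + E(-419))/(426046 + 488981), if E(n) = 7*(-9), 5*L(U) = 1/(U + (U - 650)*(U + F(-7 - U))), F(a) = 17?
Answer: -31054276/451039683975 ≈ -6.8850e-5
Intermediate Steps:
L(U) = 1/(5*(U + (-650 + U)*(17 + U))) (L(U) = 1/(5*(U + (U - 650)*(U + 17))) = 1/(5*(U + (-650 + U)*(17 + U))))
E(n) = -63
(L(427) + E(-419))/(426046 + 488981) = (1/(5*(-11050 + 427² - 632*427)) - 63)/(426046 + 488981) = (1/(5*(-11050 + 182329 - 269864)) - 63)/915027 = ((⅕)/(-98585) - 63)*(1/915027) = ((⅕)*(-1/98585) - 63)*(1/915027) = (-1/492925 - 63)*(1/915027) = -31054276/492925*1/915027 = -31054276/451039683975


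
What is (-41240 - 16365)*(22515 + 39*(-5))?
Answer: -1285743600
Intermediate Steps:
(-41240 - 16365)*(22515 + 39*(-5)) = -57605*(22515 - 195) = -57605*22320 = -1285743600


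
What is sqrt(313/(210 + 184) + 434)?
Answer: sqrt(67495746)/394 ≈ 20.852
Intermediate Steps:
sqrt(313/(210 + 184) + 434) = sqrt(313/394 + 434) = sqrt(171309/394) = sqrt(67495746)/394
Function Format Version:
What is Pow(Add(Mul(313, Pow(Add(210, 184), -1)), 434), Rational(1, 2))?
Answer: Mul(Rational(1, 394), Pow(67495746, Rational(1, 2))) ≈ 20.852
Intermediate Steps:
Pow(Add(Mul(313, Pow(Add(210, 184), -1)), 434), Rational(1, 2)) = Pow(Add(Mul(313, Pow(394, -1)), 434), Rational(1, 2)) = Pow(Add(Mul(313, Rational(1, 394)), 434), Rational(1, 2)) = Pow(Add(Rational(313, 394), 434), Rational(1, 2)) = Pow(Rational(171309, 394), Rational(1, 2)) = Mul(Rational(1, 394), Pow(67495746, Rational(1, 2)))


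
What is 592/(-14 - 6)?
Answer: -148/5 ≈ -29.600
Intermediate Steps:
592/(-14 - 6) = 592/(-20) = -1/20*592 = -148/5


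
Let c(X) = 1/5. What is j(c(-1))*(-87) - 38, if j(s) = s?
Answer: -277/5 ≈ -55.400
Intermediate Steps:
c(X) = ⅕
j(c(-1))*(-87) - 38 = (⅕)*(-87) - 38 = -87/5 - 38 = -277/5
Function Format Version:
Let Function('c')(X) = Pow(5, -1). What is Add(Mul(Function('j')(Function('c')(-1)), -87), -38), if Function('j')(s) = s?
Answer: Rational(-277, 5) ≈ -55.400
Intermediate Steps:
Function('c')(X) = Rational(1, 5)
Add(Mul(Function('j')(Function('c')(-1)), -87), -38) = Add(Mul(Rational(1, 5), -87), -38) = Add(Rational(-87, 5), -38) = Rational(-277, 5)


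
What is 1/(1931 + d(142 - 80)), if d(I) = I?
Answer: 1/1993 ≈ 0.00050176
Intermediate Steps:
1/(1931 + d(142 - 80)) = 1/(1931 + (142 - 80)) = 1/(1931 + 62) = 1/1993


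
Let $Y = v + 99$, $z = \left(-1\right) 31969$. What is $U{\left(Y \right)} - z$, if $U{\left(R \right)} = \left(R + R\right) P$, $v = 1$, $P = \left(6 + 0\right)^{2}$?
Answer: $39169$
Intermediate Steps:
$P = 36$ ($P = 6^{2} = 36$)
$z = -31969$
$Y = 100$ ($Y = 1 + 99 = 100$)
$U{\left(R \right)} = 72 R$ ($U{\left(R \right)} = \left(R + R\right) 36 = 2 R 36 = 72 R$)
$U{\left(Y \right)} - z = 72 \cdot 100 - -31969 = 7200 + 31969 = 39169$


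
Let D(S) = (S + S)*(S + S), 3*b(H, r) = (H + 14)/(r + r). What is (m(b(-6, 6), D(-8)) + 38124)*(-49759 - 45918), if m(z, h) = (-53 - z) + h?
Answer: -33002920057/9 ≈ -3.6670e+9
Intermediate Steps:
b(H, r) = (14 + H)/(6*r) (b(H, r) = ((H + 14)/(r + r))/3 = ((14 + H)/((2*r)))/3 = ((14 + H)*(1/(2*r)))/3 = ((14 + H)/(2*r))/3 = (14 + H)/(6*r))
D(S) = 4*S² (D(S) = (2*S)*(2*S) = 4*S²)
m(z, h) = -53 + h - z
(m(b(-6, 6), D(-8)) + 38124)*(-49759 - 45918) = ((-53 + 4*(-8)² - (14 - 6)/(6*6)) + 38124)*(-49759 - 45918) = ((-53 + 4*64 - 8/(6*6)) + 38124)*(-95677) = ((-53 + 256 - 1*2/9) + 38124)*(-95677) = ((-53 + 256 - 2/9) + 38124)*(-95677) = (1825/9 + 38124)*(-95677) = (344941/9)*(-95677) = -33002920057/9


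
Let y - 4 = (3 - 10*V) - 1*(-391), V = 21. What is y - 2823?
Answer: -2635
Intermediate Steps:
y = 188 (y = 4 + ((3 - 10*21) - 1*(-391)) = 4 + ((3 - 210) + 391) = 4 + (-207 + 391) = 4 + 184 = 188)
y - 2823 = 188 - 2823 = -2635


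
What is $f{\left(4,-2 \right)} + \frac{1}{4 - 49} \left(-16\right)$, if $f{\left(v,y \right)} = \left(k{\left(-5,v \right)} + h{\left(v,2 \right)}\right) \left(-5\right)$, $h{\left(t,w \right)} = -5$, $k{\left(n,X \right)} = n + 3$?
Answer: $\frac{1591}{45} \approx 35.356$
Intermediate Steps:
$k{\left(n,X \right)} = 3 + n$
$f{\left(v,y \right)} = 35$ ($f{\left(v,y \right)} = \left(\left(3 - 5\right) - 5\right) \left(-5\right) = \left(-2 - 5\right) \left(-5\right) = \left(-7\right) \left(-5\right) = 35$)
$f{\left(4,-2 \right)} + \frac{1}{4 - 49} \left(-16\right) = 35 + \frac{1}{4 - 49} \left(-16\right) = 35 + \frac{1}{-45} \left(-16\right) = 35 - - \frac{16}{45} = 35 + \frac{16}{45} = \frac{1591}{45}$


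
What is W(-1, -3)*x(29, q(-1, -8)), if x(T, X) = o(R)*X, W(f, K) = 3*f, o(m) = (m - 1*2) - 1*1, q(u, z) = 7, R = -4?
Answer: 147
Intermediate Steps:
o(m) = -3 + m (o(m) = (m - 2) - 1 = (-2 + m) - 1 = -3 + m)
x(T, X) = -7*X (x(T, X) = (-3 - 4)*X = -7*X)
W(-1, -3)*x(29, q(-1, -8)) = (3*(-1))*(-7*7) = -3*(-49) = 147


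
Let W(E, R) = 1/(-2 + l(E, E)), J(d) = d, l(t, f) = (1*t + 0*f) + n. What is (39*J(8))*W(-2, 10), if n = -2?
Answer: -52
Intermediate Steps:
l(t, f) = -2 + t (l(t, f) = (1*t + 0*f) - 2 = (t + 0) - 2 = t - 2 = -2 + t)
W(E, R) = 1/(-4 + E) (W(E, R) = 1/(-2 + (-2 + E)) = 1/(-4 + E))
(39*J(8))*W(-2, 10) = (39*8)/(-4 - 2) = 312/(-6) = 312*(-1/6) = -52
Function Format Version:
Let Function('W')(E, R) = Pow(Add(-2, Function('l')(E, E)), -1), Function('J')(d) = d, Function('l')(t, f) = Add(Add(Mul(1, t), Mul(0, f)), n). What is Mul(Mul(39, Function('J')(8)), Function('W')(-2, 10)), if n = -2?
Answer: -52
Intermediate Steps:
Function('l')(t, f) = Add(-2, t) (Function('l')(t, f) = Add(Add(Mul(1, t), Mul(0, f)), -2) = Add(Add(t, 0), -2) = Add(t, -2) = Add(-2, t))
Function('W')(E, R) = Pow(Add(-4, E), -1) (Function('W')(E, R) = Pow(Add(-2, Add(-2, E)), -1) = Pow(Add(-4, E), -1))
Mul(Mul(39, Function('J')(8)), Function('W')(-2, 10)) = Mul(Mul(39, 8), Pow(Add(-4, -2), -1)) = Mul(312, Pow(-6, -1)) = Mul(312, Rational(-1, 6)) = -52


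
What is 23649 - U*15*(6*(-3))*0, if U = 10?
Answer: 23649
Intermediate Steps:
23649 - U*15*(6*(-3))*0 = 23649 - 10*15*(6*(-3))*0 = 23649 - 150*(-18*0) = 23649 - 150*0 = 23649 - 1*0 = 23649 + 0 = 23649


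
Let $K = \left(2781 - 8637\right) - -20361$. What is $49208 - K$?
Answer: $34703$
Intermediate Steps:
$K = 14505$ ($K = \left(2781 - 8637\right) + 20361 = -5856 + 20361 = 14505$)
$49208 - K = 49208 - 14505 = 34703$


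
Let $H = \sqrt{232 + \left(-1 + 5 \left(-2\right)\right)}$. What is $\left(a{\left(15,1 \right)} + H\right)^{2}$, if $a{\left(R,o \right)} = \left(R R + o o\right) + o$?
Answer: $\left(227 + \sqrt{221}\right)^{2} \approx 58499.0$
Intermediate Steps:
$a{\left(R,o \right)} = o + R^{2} + o^{2}$ ($a{\left(R,o \right)} = \left(R^{2} + o^{2}\right) + o = o + R^{2} + o^{2}$)
$H = \sqrt{221}$ ($H = \sqrt{232 - 11} = \sqrt{221} \approx 14.866$)
$\left(a{\left(15,1 \right)} + H\right)^{2} = \left(\left(1 + 15^{2} + 1^{2}\right) + \sqrt{221}\right)^{2} = \left(\left(1 + 225 + 1\right) + \sqrt{221}\right)^{2} = \left(227 + \sqrt{221}\right)^{2}$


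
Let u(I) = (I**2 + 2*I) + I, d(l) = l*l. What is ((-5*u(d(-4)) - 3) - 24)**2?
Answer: 2393209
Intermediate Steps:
d(l) = l**2
u(I) = I**2 + 3*I
((-5*u(d(-4)) - 3) - 24)**2 = ((-5*(-4)**2*(3 + (-4)**2) - 3) - 24)**2 = ((-80*(3 + 16) - 3) - 24)**2 = ((-80*19 - 3) - 24)**2 = ((-5*304 - 3) - 24)**2 = ((-1520 - 3) - 24)**2 = (-1523 - 24)**2 = (-1547)**2 = 2393209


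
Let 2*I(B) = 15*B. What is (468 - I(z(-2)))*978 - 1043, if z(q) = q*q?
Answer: 427321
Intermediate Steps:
z(q) = q²
I(B) = 15*B/2 (I(B) = (15*B)/2 = 15*B/2)
(468 - I(z(-2)))*978 - 1043 = (468 - 15*(-2)²/2)*978 - 1043 = (468 - 15*4/2)*978 - 1043 = (468 - 1*30)*978 - 1043 = (468 - 30)*978 - 1043 = 438*978 - 1043 = 428364 - 1043 = 427321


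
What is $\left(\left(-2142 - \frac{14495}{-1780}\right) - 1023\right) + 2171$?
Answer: $- \frac{350965}{356} \approx -985.86$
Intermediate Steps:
$\left(\left(-2142 - \frac{14495}{-1780}\right) - 1023\right) + 2171 = \left(\left(-2142 - - \frac{2899}{356}\right) - 1023\right) + 2171 = \left(\left(-2142 + \frac{2899}{356}\right) - 1023\right) + 2171 = \left(- \frac{759653}{356} - 1023\right) + 2171 = - \frac{1123841}{356} + 2171 = - \frac{350965}{356}$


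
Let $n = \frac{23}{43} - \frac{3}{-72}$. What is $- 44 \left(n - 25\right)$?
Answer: $\frac{277255}{258} \approx 1074.6$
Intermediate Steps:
$n = \frac{595}{1032}$ ($n = 23 \cdot \frac{1}{43} - - \frac{1}{24} = \frac{23}{43} + \frac{1}{24} = \frac{595}{1032} \approx 0.57655$)
$- 44 \left(n - 25\right) = - 44 \left(\frac{595}{1032} - 25\right) = \left(-44\right) \left(- \frac{25205}{1032}\right) = \frac{277255}{258}$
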